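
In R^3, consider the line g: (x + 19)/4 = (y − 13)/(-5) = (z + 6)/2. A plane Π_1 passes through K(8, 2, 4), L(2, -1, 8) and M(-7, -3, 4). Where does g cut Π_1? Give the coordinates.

(-7, -2, 0)

g has direction (4, -5, 2) through (-19, 13, -6).
KL = (-6, -3, 4), KM = (-15, -5, 0); a normal to Π_1 is KL × KM = (20, -60, -15).
Using K: Π_1 has equation 20x - 60y - 15z = -20.
Substitute r = (-19, 13, -6) + t(4, -5, 2) into the plane: -1070 + 350t = -20, so t = 3.
Intersection: (-19, 13, -6) + 3·(4, -5, 2) = (-7, -2, 0).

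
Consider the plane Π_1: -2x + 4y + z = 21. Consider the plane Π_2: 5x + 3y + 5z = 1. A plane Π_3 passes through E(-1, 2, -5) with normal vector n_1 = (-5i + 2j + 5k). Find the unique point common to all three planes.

(1, 7, -5)

Π_3: n_1·r = n_1·E gives -5x + 2y + 5z = -16.
Solving the 3×3 linear system -2x + 4y + z = 21, 5x + 3y + 5z = 1, -5x + 2y + 5z = -16 (e.g. by elimination or Cramer's rule, determinant = -185) gives (1, 7, -5).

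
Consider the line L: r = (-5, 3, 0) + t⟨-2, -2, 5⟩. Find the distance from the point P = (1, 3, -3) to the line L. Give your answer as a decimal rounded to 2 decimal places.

4.79

Taking (-5, 3, 0) on L with direction v = (-2, -2, 5): w = P − (-5, 3, 0) = (6, 0, -3), and w × v = (-6, -24, -12).
Distance = |w × v| / |v| = √756 / √33 ≈ 4.79.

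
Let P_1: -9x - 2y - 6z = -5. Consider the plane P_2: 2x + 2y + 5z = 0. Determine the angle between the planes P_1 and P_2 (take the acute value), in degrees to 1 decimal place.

34.6

cos θ = |n₁·n₂| / (|n₁||n₂|) = |-52| / (√121 · √33).
θ = arccos(0.82291) ≈ 34.6°.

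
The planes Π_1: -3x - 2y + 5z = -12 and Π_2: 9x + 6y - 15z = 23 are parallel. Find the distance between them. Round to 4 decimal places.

0.7030

Rescale Π_2 by 1/(-3): -3x - 2y + 5z = -23/3. Then distance = |-12 − (-23/3)| / √38 ≈ 0.7030.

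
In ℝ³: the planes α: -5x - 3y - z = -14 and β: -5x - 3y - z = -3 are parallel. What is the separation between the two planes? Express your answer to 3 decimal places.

Same normal n = (-5, -3, -1) with |n| = √35; distance = |-14 − (-3)| / |n| = 11/√35 ≈ 1.859.

1.859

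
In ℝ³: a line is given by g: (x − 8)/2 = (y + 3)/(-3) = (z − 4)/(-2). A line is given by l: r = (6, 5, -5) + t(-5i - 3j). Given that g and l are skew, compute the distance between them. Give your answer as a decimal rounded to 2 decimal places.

11.70

g has direction (2, -3, -2) through (8, -3, 4).
Common perpendicular direction n = (2, -3, -2) × (-5, -3, 0) = (-6, 10, -21).
With w = (6, 5, -5) − (8, -3, 4) = (-2, 8, -9), w · n = 281.
Distance = |w · n| / |n| = |281| / √577 ≈ 11.70.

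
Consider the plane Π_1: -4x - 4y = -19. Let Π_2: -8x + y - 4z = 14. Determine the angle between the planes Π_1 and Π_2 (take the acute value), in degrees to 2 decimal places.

cos θ = |n₁·n₂| / (|n₁||n₂|) = |28| / (√32 · √81).
θ = arccos(0.54997) ≈ 56.63°.

56.63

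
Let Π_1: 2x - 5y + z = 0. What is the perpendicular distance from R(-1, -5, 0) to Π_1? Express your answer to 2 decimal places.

4.20

n·R − d = (2)·(-1) + (-5)·(-5) + (1)·(0) − 0 = 23; |n| = √30.
Distance = |23| / √30 = 23/√30 ≈ 4.20.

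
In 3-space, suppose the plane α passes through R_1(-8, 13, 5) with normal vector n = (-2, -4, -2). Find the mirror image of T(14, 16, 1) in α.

α: n·r = n·R_1 gives -2x - 4y - 2z = -46.
λ = (n·T − d)/|n|² = (-94 − (-46))/24 = -2.
Reflection = T − 2λn = (14, 16, 1) − (-4)·(-2, -4, -2) = (6, 0, -7).

(6, 0, -7)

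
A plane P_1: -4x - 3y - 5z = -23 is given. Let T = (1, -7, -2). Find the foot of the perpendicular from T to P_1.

(5, -4, 3)

Foot = T − λn with λ = (n·T − d)/|n|² = (27 − (-23))/50 = 1.
Foot = (1, -7, -2) − 1·(-4, -3, -5) = (5, -4, 3).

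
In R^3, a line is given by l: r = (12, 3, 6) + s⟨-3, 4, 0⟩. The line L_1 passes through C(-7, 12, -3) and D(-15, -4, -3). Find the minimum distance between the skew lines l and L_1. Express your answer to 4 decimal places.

A direction vector for L_1 is D − C = (-8, -16, 0).
Common perpendicular direction n = (-3, 4, 0) × (-8, -16, 0) = (0, 0, 80).
With w = (-7, 12, -3) − (12, 3, 6) = (-19, 9, -9), w · n = -720.
Distance = |w · n| / |n| = |-720| / √6400 ≈ 9.0000.

9.0000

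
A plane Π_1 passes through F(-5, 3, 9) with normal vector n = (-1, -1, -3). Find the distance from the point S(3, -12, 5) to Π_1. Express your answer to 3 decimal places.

Π_1: n·r = n·F gives -x - y - 3z = -25.
n·S − d = (-1)·(3) + (-1)·(-12) + (-3)·(5) − (-25) = 19; |n| = √11.
Distance = |19| / √11 = 19/√11 ≈ 5.729.

5.729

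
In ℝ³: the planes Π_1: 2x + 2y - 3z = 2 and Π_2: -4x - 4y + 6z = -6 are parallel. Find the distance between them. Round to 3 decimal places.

0.243

Rescale Π_2 by 1/(-2): 2x + 2y - 3z = 3. Then distance = |2 − 3| / √17 ≈ 0.243.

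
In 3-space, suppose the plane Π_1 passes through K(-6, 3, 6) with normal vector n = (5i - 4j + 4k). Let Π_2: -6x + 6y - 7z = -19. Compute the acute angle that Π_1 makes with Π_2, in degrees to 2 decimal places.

Π_1: n·r = n·K gives 5x - 4y + 4z = -18.
cos θ = |n₁·n₂| / (|n₁||n₂|) = |-82| / (√57 · √121).
θ = arccos(0.98738) ≈ 9.11°.

9.11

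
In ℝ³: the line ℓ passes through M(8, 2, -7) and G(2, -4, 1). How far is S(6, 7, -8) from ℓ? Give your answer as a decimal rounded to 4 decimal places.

5.0029

A direction vector for ℓ is G − M = (-6, -6, 8).
Taking (8, 2, -7) on ℓ with direction v = (-6, -6, 8): w = S − (8, 2, -7) = (-2, 5, -1), and w × v = (34, 22, 42).
Distance = |w × v| / |v| = √3404 / √136 ≈ 5.0029.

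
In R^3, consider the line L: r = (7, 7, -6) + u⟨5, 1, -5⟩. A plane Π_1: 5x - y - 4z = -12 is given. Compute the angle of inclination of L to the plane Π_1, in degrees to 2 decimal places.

sin θ = |n·v| / (|n||v|) = |44| / (√42 · √51) = 0.95070.
θ ≈ 71.93°.

71.93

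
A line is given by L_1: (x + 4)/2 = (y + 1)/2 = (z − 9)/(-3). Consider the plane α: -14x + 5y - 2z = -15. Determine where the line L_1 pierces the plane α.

L_1 has direction (2, 2, -3) through (-4, -1, 9).
Substitute r = (-4, -1, 9) + t(2, 2, -3) into the plane: 33 + (-12)t = -15, so t = 4.
Intersection: (-4, -1, 9) + 4·(2, 2, -3) = (4, 7, -3).

(4, 7, -3)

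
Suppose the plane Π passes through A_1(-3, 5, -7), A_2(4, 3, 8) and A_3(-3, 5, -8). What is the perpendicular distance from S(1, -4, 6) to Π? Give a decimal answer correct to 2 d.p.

7.55

A_1A_2 = (7, -2, 15), A_1A_3 = (0, 0, -1); a normal to Π is A_1A_2 × A_1A_3 = (2, 7, 0).
Using A_1: Π has equation 2x + 7y = 29.
n·S − d = (2)·(1) + (7)·(-4) + (0)·(6) − 29 = -55; |n| = √53.
Distance = |-55| / √53 = 55/√53 ≈ 7.55.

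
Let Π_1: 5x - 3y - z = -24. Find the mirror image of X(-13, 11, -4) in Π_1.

λ = (n·X − d)/|n|² = (-94 − (-24))/35 = -2.
Reflection = X − 2λn = (-13, 11, -4) − (-4)·(5, -3, -1) = (7, -1, -8).

(7, -1, -8)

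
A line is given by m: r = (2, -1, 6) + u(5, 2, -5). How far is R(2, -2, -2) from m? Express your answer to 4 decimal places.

6.1854

Taking (2, -1, 6) on m with direction v = (5, 2, -5): w = R − (2, -1, 6) = (0, -1, -8), and w × v = (21, -40, 5).
Distance = |w × v| / |v| = √2066 / √54 ≈ 6.1854.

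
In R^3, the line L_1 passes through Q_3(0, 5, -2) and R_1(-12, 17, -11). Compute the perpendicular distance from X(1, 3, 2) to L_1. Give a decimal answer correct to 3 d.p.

2.637

A direction vector for L_1 is R_1 − Q_3 = (-12, 12, -9).
Taking (0, 5, -2) on L_1 with direction v = (-12, 12, -9): w = X − (0, 5, -2) = (1, -2, 4), and w × v = (-30, -39, -12).
Distance = |w × v| / |v| = √2565 / √369 ≈ 2.637.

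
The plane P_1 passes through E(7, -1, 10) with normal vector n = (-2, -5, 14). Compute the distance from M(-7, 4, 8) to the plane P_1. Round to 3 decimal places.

1.667

P_1: n·r = n·E gives -2x - 5y + 14z = 131.
n·M − d = (-2)·(-7) + (-5)·(4) + (14)·(8) − 131 = -25; |n| = √225.
Distance = |-25| / √225 = 25/√225 ≈ 1.667.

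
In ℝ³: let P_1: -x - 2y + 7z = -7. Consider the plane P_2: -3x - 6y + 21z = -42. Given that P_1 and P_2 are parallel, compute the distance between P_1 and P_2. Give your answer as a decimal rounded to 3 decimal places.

0.953

Rescale P_2 by 1/3: -x - 2y + 7z = -14. Then distance = |-7 − (-14)| / √54 ≈ 0.953.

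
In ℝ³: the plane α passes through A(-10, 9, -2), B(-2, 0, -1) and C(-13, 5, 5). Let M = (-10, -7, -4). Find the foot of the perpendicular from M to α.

AB = (8, -9, 1), AC = (-3, -4, 7); a normal to α is AB × AC = (-59, -59, -59).
Using A: α has equation -59x - 59y - 59z = 177.
Foot = M − λn with λ = (n·M − d)/|n|² = (1239 − 177)/10443 = 6/59.
Foot = (-10, -7, -4) − (6/59)·(-59, -59, -59) = (-4, -1, 2).

(-4, -1, 2)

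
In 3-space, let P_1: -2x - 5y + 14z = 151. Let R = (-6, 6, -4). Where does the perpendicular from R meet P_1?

Foot = R − λn with λ = (n·R − d)/|n|² = (-74 − 151)/225 = -1.
Foot = (-6, 6, -4) − (-1)·(-2, -5, 14) = (-8, 1, 10).

(-8, 1, 10)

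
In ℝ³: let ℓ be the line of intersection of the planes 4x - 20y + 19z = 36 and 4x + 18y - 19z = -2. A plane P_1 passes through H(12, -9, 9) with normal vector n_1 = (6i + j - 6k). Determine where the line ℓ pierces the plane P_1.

(5, 3, 4)

Direction of ℓ: (4, -20, 19) × (4, 18, -19) = (38, 152, 152).
A point on ℓ: solving the two plane equations with x = 9 gives (9, 19, 20).
P_1: n_1·r = n_1·H gives 6x + y - 6z = 9.
Substitute r = (9, 19, 20) + t(38, 152, 152) into the plane: -47 + (-532)t = 9, so t = -2/19.
Intersection: (9, 19, 20) + (-2/19)·(38, 152, 152) = (5, 3, 4).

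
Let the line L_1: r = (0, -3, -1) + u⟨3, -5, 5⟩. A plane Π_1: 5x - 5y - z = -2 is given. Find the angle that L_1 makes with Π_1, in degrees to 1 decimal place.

sin θ = |n·v| / (|n||v|) = |35| / (√51 · √59) = 0.63805.
θ ≈ 39.6°.

39.6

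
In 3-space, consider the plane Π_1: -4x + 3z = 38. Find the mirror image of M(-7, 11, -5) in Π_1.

λ = (n·M − d)/|n|² = (13 − 38)/25 = -1.
Reflection = M − 2λn = (-7, 11, -5) − (-2)·(-4, 0, 3) = (-15, 11, 1).

(-15, 11, 1)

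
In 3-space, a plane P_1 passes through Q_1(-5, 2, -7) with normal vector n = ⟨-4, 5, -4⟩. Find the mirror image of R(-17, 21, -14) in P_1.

P_1: n·r = n·Q_1 gives -4x + 5y - 4z = 58.
λ = (n·R − d)/|n|² = (229 − 58)/57 = 3.
Reflection = R − 2λn = (-17, 21, -14) − 6·(-4, 5, -4) = (7, -9, 10).

(7, -9, 10)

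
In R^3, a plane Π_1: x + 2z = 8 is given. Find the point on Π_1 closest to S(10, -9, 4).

Foot = S − λn with λ = (n·S − d)/|n|² = (18 − 8)/5 = 2.
Foot = (10, -9, 4) − 2·(1, 0, 2) = (8, -9, 0).

(8, -9, 0)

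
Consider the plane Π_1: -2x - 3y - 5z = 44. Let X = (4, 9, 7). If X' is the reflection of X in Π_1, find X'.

(-8, -9, -23)

λ = (n·X − d)/|n|² = (-70 − 44)/38 = -3.
Reflection = X − 2λn = (4, 9, 7) − (-6)·(-2, -3, -5) = (-8, -9, -23).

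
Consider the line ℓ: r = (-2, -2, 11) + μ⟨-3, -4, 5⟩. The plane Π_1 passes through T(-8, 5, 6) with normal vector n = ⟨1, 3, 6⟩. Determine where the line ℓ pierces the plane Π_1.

(1, 2, 6)

Π_1: n·r = n·T gives x + 3y + 6z = 43.
Substitute r = (-2, -2, 11) + t(-3, -4, 5) into the plane: 58 + 15t = 43, so t = -1.
Intersection: (-2, -2, 11) + (-1)·(-3, -4, 5) = (1, 2, 6).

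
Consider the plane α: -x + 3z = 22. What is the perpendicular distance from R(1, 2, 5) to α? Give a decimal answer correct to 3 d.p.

2.530

n·R − d = (-1)·(1) + (0)·(2) + (3)·(5) − 22 = -8; |n| = √10.
Distance = |-8| / √10 = 8/√10 ≈ 2.530.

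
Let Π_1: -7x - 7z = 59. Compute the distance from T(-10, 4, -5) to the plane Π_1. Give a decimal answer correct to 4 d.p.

4.6467

n·T − d = (-7)·(-10) + (0)·(4) + (-7)·(-5) − 59 = 46; |n| = √98.
Distance = |46| / √98 = 46/√98 ≈ 4.6467.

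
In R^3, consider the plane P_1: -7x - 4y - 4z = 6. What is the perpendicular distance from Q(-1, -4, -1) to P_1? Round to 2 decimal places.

n·Q − d = (-7)·(-1) + (-4)·(-4) + (-4)·(-1) − 6 = 21; |n| = √81.
Distance = |21| / √81 = 21/√81 ≈ 2.33.

2.33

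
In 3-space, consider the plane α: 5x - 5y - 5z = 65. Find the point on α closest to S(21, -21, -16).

Foot = S − λn with λ = (n·S − d)/|n|² = (290 − 65)/75 = 3.
Foot = (21, -21, -16) − 3·(5, -5, -5) = (6, -6, -1).

(6, -6, -1)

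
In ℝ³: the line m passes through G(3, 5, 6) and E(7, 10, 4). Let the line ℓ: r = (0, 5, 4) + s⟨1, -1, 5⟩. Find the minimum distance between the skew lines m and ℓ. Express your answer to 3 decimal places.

A direction vector for m is E − G = (4, 5, -2).
Common perpendicular direction n = (4, 5, -2) × (1, -1, 5) = (23, -22, -9).
With w = (0, 5, 4) − (3, 5, 6) = (-3, 0, -2), w · n = -51.
Distance = |w · n| / |n| = |-51| / √1094 ≈ 1.542.

1.542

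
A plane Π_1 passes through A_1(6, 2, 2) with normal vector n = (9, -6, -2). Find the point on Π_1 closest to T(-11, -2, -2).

Π_1: n·r = n·A_1 gives 9x - 6y - 2z = 38.
Foot = T − λn with λ = (n·T − d)/|n|² = (-83 − 38)/121 = -1.
Foot = (-11, -2, -2) − (-1)·(9, -6, -2) = (-2, -8, -4).

(-2, -8, -4)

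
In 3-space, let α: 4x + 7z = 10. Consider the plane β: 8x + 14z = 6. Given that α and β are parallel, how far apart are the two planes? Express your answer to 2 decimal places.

0.87

Rescale β by 1/2: 4x + 7z = 3. Then distance = |10 − 3| / √65 ≈ 0.87.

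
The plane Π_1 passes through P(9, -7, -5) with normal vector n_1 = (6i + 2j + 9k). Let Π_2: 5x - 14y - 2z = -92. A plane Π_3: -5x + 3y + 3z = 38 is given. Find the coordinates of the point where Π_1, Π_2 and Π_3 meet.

Π_1: n_1·r = n_1·P gives 6x + 2y + 9z = -5.
Solving the 3×3 linear system 6x + 2y + 9z = -5, 5x - 14y - 2z = -92, -5x + 3y + 3z = 38 (e.g. by elimination or Cramer's rule, determinant = -721) gives (-4, 5, 1).

(-4, 5, 1)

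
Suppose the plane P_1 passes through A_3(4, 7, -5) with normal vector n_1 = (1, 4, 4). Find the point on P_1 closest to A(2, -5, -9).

(4, 3, -1)

P_1: n_1·r = n_1·A_3 gives x + 4y + 4z = 12.
Foot = A − λn with λ = (n·A − d)/|n|² = (-54 − 12)/33 = -2.
Foot = (2, -5, -9) − (-2)·(1, 4, 4) = (4, 3, -1).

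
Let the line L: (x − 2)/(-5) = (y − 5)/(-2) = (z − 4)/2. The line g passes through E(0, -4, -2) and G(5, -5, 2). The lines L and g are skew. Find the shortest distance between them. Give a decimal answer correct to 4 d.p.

10.2132

L has direction (-5, -2, 2) through (2, 5, 4).
A direction vector for g is G − E = (5, -1, 4).
Common perpendicular direction n = (-5, -2, 2) × (5, -1, 4) = (-6, 30, 15).
With w = (0, -4, -2) − (2, 5, 4) = (-2, -9, -6), w · n = -348.
Distance = |w · n| / |n| = |-348| / √1161 ≈ 10.2132.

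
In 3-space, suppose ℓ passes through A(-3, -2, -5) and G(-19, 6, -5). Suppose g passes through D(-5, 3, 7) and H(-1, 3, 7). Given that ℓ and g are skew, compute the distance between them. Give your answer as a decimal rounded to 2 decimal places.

A direction vector for ℓ is G − A = (-16, 8, 0).
A direction vector for g is H − D = (4, 0, 0).
Common perpendicular direction n = (-16, 8, 0) × (4, 0, 0) = (0, 0, -32).
With w = (-5, 3, 7) − (-3, -2, -5) = (-2, 5, 12), w · n = -384.
Distance = |w · n| / |n| = |-384| / √1024 ≈ 12.00.

12.00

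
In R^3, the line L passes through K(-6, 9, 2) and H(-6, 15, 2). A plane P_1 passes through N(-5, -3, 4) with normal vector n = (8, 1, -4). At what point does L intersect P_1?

(-6, -3, 2)

A direction vector for L is H − K = (0, 6, 0).
P_1: n·r = n·N gives 8x + y - 4z = -59.
Substitute r = (-6, 9, 2) + t(0, 6, 0) into the plane: -47 + 6t = -59, so t = -2.
Intersection: (-6, 9, 2) + (-2)·(0, 6, 0) = (-6, -3, 2).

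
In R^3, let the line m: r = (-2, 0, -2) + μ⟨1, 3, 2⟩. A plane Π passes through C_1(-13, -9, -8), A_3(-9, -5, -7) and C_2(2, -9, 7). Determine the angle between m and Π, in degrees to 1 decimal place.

32.9

C_1A_3 = (4, 4, 1), C_1C_2 = (15, 0, 15); a normal to Π is C_1A_3 × C_1C_2 = (60, -45, -60).
Using C_1: Π has equation 60x - 45y - 60z = 105.
sin θ = |n·v| / (|n||v|) = |-195| / (√9225 · √14) = 0.54261.
θ ≈ 32.9°.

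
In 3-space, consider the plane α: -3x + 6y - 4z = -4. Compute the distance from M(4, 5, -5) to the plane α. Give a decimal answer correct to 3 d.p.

5.378

n·M − d = (-3)·(4) + (6)·(5) + (-4)·(-5) − (-4) = 42; |n| = √61.
Distance = |42| / √61 = 42/√61 ≈ 5.378.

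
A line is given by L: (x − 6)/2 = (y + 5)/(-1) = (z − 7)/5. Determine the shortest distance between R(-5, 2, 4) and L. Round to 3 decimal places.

10.699

L has direction (2, -1, 5) through (6, -5, 7).
Taking (6, -5, 7) on L with direction v = (2, -1, 5): w = R − (6, -5, 7) = (-11, 7, -3), and w × v = (32, 49, -3).
Distance = |w × v| / |v| = √3434 / √30 ≈ 10.699.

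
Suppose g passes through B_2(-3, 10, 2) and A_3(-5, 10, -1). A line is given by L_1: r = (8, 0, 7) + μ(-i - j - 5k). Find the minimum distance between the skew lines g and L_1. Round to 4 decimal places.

A direction vector for g is A_3 − B_2 = (-2, 0, -3).
Common perpendicular direction n = (-2, 0, -3) × (-1, -1, -5) = (-3, -7, 2).
With w = (8, 0, 7) − (-3, 10, 2) = (11, -10, 5), w · n = 47.
Distance = |w · n| / |n| = |47| / √62 ≈ 5.9690.

5.9690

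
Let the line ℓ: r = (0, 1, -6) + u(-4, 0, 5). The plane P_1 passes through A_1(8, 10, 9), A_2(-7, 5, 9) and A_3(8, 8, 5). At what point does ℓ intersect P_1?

A_1A_2 = (-15, -5, 0), A_1A_3 = (0, -2, -4); a normal to P_1 is A_1A_2 × A_1A_3 = (20, -60, 30).
Using A_1: P_1 has equation 20x - 60y + 30z = -170.
Substitute r = (0, 1, -6) + t(-4, 0, 5) into the plane: -240 + 70t = -170, so t = 1.
Intersection: (0, 1, -6) + 1·(-4, 0, 5) = (-4, 1, -1).

(-4, 1, -1)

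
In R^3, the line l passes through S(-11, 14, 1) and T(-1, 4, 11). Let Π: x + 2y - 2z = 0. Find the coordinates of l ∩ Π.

A direction vector for l is T − S = (10, -10, 10).
Substitute r = (-11, 14, 1) + t(10, -10, 10) into the plane: 15 + (-30)t = 0, so t = 1/2.
Intersection: (-11, 14, 1) + (1/2)·(10, -10, 10) = (-6, 9, 6).

(-6, 9, 6)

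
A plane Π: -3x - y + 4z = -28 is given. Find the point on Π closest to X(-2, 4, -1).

Foot = X − λn with λ = (n·X − d)/|n|² = (-2 − (-28))/26 = 1.
Foot = (-2, 4, -1) − 1·(-3, -1, 4) = (1, 5, -5).

(1, 5, -5)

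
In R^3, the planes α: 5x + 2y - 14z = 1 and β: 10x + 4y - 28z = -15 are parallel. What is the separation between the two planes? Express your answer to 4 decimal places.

Rescale β by 1/2: 5x + 2y - 14z = -15/2. Then distance = |1 − (-15/2)| / √225 ≈ 0.5667.

0.5667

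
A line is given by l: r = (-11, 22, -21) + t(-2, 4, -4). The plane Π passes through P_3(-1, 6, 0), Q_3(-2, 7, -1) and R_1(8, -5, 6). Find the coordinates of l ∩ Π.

(-3, 6, -5)

P_3Q_3 = (-1, 1, -1), P_3R_1 = (9, -11, 6); a normal to Π is P_3Q_3 × P_3R_1 = (-5, -3, 2).
Using P_3: Π has equation -5x - 3y + 2z = -13.
Substitute r = (-11, 22, -21) + t(-2, 4, -4) into the plane: -53 + (-10)t = -13, so t = -4.
Intersection: (-11, 22, -21) + (-4)·(-2, 4, -4) = (-3, 6, -5).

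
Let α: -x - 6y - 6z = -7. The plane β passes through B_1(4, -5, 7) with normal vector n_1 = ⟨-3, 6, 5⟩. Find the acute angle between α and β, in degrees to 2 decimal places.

β: n_1·r = n_1·B_1 gives -3x + 6y + 5z = -7.
cos θ = |n₁·n₂| / (|n₁||n₂|) = |-63| / (√73 · √70).
θ = arccos(0.88131) ≈ 28.20°.

28.20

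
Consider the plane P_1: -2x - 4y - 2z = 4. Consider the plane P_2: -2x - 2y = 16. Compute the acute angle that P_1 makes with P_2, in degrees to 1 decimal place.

cos θ = |n₁·n₂| / (|n₁||n₂|) = |12| / (√24 · √8).
θ = arccos(0.86603) ≈ 30.0°.

30.0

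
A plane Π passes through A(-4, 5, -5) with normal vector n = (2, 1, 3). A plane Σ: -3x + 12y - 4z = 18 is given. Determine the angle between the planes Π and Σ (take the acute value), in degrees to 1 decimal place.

82.9

Π: n·r = n·A gives 2x + y + 3z = -18.
cos θ = |n₁·n₂| / (|n₁||n₂|) = |-6| / (√14 · √169).
θ = arccos(0.12335) ≈ 82.9°.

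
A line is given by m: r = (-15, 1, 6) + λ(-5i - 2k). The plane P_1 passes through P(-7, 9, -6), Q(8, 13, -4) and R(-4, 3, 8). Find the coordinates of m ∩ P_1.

PQ = (15, 4, 2), PR = (3, -6, 14); a normal to P_1 is PQ × PR = (68, -204, -102).
Using P: P_1 has equation 68x - 204y - 102z = -1700.
Substitute r = (-15, 1, 6) + t(-5, 0, -2) into the plane: -1836 + (-136)t = -1700, so t = -1.
Intersection: (-15, 1, 6) + (-1)·(-5, 0, -2) = (-10, 1, 8).

(-10, 1, 8)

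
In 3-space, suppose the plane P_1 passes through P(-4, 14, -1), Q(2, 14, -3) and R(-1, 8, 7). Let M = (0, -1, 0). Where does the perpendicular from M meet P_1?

PQ = (6, 0, -2), PR = (3, -6, 8); a normal to P_1 is PQ × PR = (-12, -54, -36).
Using P: P_1 has equation -12x - 54y - 36z = -672.
Foot = M − λn with λ = (n·M − d)/|n|² = (54 − (-672))/4356 = 1/6.
Foot = (0, -1, 0) − (1/6)·(-12, -54, -36) = (2, 8, 6).

(2, 8, 6)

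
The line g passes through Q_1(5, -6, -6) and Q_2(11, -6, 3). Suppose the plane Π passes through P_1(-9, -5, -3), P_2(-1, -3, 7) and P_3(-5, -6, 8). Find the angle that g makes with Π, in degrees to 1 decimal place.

A direction vector for g is Q_2 − Q_1 = (6, 0, 9).
P_1P_2 = (8, 2, 10), P_1P_3 = (4, -1, 11); a normal to Π is P_1P_2 × P_1P_3 = (32, -48, -16).
Using P_1: Π has equation 32x - 48y - 16z = 0.
sin θ = |n·v| / (|n||v|) = |48| / (√3584 · √117) = 0.07412.
θ ≈ 4.3°.

4.3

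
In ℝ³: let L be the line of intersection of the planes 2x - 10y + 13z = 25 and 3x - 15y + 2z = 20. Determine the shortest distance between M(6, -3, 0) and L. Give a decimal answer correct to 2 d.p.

3.11

Direction of L: (2, -10, 13) × (3, -15, 2) = (175, 35, 0).
A point on L: solving the two plane equations with x = 6 gives (6, 0, 1).
Taking (6, 0, 1) on L with direction v = (175, 35, 0): w = M − (6, 0, 1) = (0, -3, -1), and w × v = (35, -175, 525).
Distance = |w × v| / |v| = √307475 / √31850 ≈ 3.11.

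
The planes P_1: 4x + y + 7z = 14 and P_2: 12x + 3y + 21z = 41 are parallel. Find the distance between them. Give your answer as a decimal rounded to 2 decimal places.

0.04

Rescale P_2 by 1/3: 4x + y + 7z = 41/3. Then distance = |14 − (41/3)| / √66 ≈ 0.04.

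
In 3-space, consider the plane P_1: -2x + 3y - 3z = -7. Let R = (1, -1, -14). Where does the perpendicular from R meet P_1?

(5, -7, -8)

Foot = R − λn with λ = (n·R − d)/|n|² = (37 − (-7))/22 = 2.
Foot = (1, -1, -14) − 2·(-2, 3, -3) = (5, -7, -8).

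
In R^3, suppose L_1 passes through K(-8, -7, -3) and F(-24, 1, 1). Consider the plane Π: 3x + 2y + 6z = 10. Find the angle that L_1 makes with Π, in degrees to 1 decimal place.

3.6

A direction vector for L_1 is F − K = (-16, 8, 4).
sin θ = |n·v| / (|n||v|) = |-8| / (√49 · √336) = 0.06235.
θ ≈ 3.6°.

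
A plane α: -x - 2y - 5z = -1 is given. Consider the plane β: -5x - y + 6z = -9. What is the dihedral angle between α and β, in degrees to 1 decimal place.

cos θ = |n₁·n₂| / (|n₁||n₂|) = |-23| / (√30 · √62).
θ = arccos(0.53330) ≈ 57.8°.

57.8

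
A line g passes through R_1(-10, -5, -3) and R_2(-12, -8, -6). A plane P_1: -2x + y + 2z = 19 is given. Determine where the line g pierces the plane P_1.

(-6, 1, 3)

A direction vector for g is R_2 − R_1 = (-2, -3, -3).
Substitute r = (-10, -5, -3) + t(-2, -3, -3) into the plane: 9 + (-5)t = 19, so t = -2.
Intersection: (-10, -5, -3) + (-2)·(-2, -3, -3) = (-6, 1, 3).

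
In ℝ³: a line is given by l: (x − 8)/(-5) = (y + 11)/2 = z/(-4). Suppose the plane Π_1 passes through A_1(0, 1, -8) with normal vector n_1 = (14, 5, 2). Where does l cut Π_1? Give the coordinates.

l has direction (-5, 2, -4) through (8, -11, 0).
Π_1: n_1·r = n_1·A_1 gives 14x + 5y + 2z = -11.
Substitute r = (8, -11, 0) + t(-5, 2, -4) into the plane: 57 + (-68)t = -11, so t = 1.
Intersection: (8, -11, 0) + 1·(-5, 2, -4) = (3, -9, -4).

(3, -9, -4)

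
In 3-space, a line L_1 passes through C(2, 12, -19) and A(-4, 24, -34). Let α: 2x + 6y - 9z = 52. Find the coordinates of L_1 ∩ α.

A direction vector for L_1 is A − C = (-6, 12, -15).
Substitute r = (2, 12, -19) + t(-6, 12, -15) into the plane: 247 + 195t = 52, so t = -1.
Intersection: (2, 12, -19) + (-1)·(-6, 12, -15) = (8, 0, -4).

(8, 0, -4)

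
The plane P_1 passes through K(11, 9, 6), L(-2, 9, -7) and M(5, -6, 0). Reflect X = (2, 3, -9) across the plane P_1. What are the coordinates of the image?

(-4, 3, -3)

KL = (-13, 0, -13), KM = (-6, -15, -6); a normal to P_1 is KL × KM = (-195, 0, 195).
Using K: P_1 has equation -195x + 195z = -975.
λ = (n·X − d)/|n|² = (-2145 − (-975))/76050 = -1/65.
Reflection = X − 2λn = (2, 3, -9) − (-2/65)·(-195, 0, 195) = (-4, 3, -3).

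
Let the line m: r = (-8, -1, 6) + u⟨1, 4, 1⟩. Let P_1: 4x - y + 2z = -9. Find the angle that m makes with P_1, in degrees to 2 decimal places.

sin θ = |n·v| / (|n||v|) = |2| / (√21 · √18) = 0.10287.
θ ≈ 5.90°.

5.90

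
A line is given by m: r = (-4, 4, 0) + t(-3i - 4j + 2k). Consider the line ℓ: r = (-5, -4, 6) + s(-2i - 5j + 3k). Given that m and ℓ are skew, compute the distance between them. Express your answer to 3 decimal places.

Common perpendicular direction n = (-3, -4, 2) × (-2, -5, 3) = (-2, 5, 7).
With w = (-5, -4, 6) − (-4, 4, 0) = (-1, -8, 6), w · n = 4.
Distance = |w · n| / |n| = |4| / √78 ≈ 0.453.

0.453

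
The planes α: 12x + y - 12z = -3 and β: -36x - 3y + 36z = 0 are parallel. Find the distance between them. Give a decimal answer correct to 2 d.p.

0.18

Rescale β by 1/(-3): 12x + y - 12z = 0. Then distance = |-3 − 0| / √289 ≈ 0.18.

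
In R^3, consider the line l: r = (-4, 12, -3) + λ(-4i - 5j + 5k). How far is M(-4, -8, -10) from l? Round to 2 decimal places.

Taking (-4, 12, -3) on l with direction v = (-4, -5, 5): w = M − (-4, 12, -3) = (0, -20, -7), and w × v = (-135, 28, -80).
Distance = |w × v| / |v| = √25409 / √66 ≈ 19.62.

19.62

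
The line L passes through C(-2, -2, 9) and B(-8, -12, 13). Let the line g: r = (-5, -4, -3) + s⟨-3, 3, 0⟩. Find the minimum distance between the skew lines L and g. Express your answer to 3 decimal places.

12.492

A direction vector for L is B − C = (-6, -10, 4).
Common perpendicular direction n = (-6, -10, 4) × (-3, 3, 0) = (-12, -12, -48).
With w = (-5, -4, -3) − (-2, -2, 9) = (-3, -2, -12), w · n = 636.
Distance = |w · n| / |n| = |636| / √2592 ≈ 12.492.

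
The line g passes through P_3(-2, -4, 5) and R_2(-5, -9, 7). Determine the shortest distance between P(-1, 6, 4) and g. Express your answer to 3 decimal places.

A direction vector for g is R_2 − P_3 = (-3, -5, 2).
Taking (-2, -4, 5) on g with direction v = (-3, -5, 2): w = P − (-2, -4, 5) = (1, 10, -1), and w × v = (15, 1, 25).
Distance = |w × v| / |v| = √851 / √38 ≈ 4.732.

4.732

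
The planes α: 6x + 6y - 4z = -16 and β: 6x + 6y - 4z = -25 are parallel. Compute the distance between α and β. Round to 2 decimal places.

Same normal n = (6, 6, -4) with |n| = √88; distance = |-16 − (-25)| / |n| = 9/√88 ≈ 0.96.

0.96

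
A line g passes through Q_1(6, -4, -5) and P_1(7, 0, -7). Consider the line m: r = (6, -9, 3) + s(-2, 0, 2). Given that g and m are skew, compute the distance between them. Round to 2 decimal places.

A direction vector for g is P_1 − Q_1 = (1, 4, -2).
Common perpendicular direction n = (1, 4, -2) × (-2, 0, 2) = (8, 2, 8).
With w = (6, -9, 3) − (6, -4, -5) = (0, -5, 8), w · n = 54.
Distance = |w · n| / |n| = |54| / √132 ≈ 4.70.

4.70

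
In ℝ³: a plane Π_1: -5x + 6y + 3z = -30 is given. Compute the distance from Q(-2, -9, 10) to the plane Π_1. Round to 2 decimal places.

1.91

n·Q − d = (-5)·(-2) + (6)·(-9) + (3)·(10) − (-30) = 16; |n| = √70.
Distance = |16| / √70 = 16/√70 ≈ 1.91.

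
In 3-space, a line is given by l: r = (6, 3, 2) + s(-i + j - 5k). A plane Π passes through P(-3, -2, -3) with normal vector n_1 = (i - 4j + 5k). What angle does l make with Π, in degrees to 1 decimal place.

63.0

Π: n_1·r = n_1·P gives x - 4y + 5z = -10.
sin θ = |n·v| / (|n||v|) = |-30| / (√42 · √27) = 0.89087.
θ ≈ 63.0°.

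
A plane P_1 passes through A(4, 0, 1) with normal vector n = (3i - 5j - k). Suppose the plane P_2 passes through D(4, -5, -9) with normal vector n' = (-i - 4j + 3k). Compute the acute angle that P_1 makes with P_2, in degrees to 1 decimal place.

62.3

P_1: n·r = n·A gives 3x - 5y - z = 11.
P_2: n'·r = n'·D gives -x - 4y + 3z = -11.
cos θ = |n₁·n₂| / (|n₁||n₂|) = |14| / (√35 · √26).
θ = arccos(0.46410) ≈ 62.3°.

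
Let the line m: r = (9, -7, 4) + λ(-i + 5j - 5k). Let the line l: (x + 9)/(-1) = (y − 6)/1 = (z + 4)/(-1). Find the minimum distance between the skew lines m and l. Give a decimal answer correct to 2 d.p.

3.54

l has direction (-1, 1, -1) through (-9, 6, -4).
Common perpendicular direction n = (-1, 5, -5) × (-1, 1, -1) = (0, 4, 4).
With w = (-9, 6, -4) − (9, -7, 4) = (-18, 13, -8), w · n = 20.
Distance = |w · n| / |n| = |20| / √32 ≈ 3.54.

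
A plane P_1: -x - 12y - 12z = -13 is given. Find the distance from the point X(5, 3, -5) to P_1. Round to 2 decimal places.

1.88

n·X − d = (-1)·(5) + (-12)·(3) + (-12)·(-5) − (-13) = 32; |n| = √289.
Distance = |32| / √289 = 32/√289 ≈ 1.88.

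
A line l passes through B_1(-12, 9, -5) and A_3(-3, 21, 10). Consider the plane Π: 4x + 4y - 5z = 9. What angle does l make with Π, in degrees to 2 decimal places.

3.22

A direction vector for l is A_3 − B_1 = (9, 12, 15).
sin θ = |n·v| / (|n||v|) = |9| / (√57 · √450) = 0.05620.
θ ≈ 3.22°.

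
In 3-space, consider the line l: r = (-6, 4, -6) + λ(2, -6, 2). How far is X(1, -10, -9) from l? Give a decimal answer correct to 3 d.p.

Taking (-6, 4, -6) on l with direction v = (2, -6, 2): w = X − (-6, 4, -6) = (7, -14, -3), and w × v = (-46, -20, -14).
Distance = |w × v| / |v| = √2712 / √44 ≈ 7.851.

7.851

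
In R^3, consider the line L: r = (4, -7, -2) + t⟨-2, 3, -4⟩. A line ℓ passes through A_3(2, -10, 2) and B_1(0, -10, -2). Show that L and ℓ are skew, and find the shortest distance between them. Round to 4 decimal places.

A direction vector for ℓ is B_1 − A_3 = (-2, 0, -4).
Common perpendicular direction n = (-2, 3, -4) × (-2, 0, -4) = (-12, 0, 6).
With w = (2, -10, 2) − (4, -7, -2) = (-2, -3, 4), w · n = 48.
Since n ≠ 0 the lines are not parallel, and w · n = 48 ≠ 0 so they do not intersect; hence they are skew.
Distance = |w · n| / |n| = |48| / √180 ≈ 3.5777.

3.5777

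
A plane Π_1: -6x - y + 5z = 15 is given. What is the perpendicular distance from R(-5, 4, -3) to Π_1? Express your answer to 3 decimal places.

0.508

n·R − d = (-6)·(-5) + (-1)·(4) + (5)·(-3) − 15 = -4; |n| = √62.
Distance = |-4| / √62 = 4/√62 ≈ 0.508.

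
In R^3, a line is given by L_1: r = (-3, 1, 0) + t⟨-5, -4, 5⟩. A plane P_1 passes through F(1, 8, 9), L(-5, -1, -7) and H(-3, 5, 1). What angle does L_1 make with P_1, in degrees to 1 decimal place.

82.7

FL = (-6, -9, -16), FH = (-4, -3, -8); a normal to P_1 is FL × FH = (24, 16, -18).
Using F: P_1 has equation 24x + 16y - 18z = -10.
sin θ = |n·v| / (|n||v|) = |-274| / (√1156 · √66) = 0.99197.
θ ≈ 82.7°.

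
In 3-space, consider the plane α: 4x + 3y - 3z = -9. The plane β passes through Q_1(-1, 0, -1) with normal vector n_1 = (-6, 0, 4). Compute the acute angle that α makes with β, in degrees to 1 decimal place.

β: n_1·r = n_1·Q_1 gives -6x + 4z = 2.
cos θ = |n₁·n₂| / (|n₁||n₂|) = |-36| / (√34 · √52).
θ = arccos(0.85617) ≈ 31.1°.

31.1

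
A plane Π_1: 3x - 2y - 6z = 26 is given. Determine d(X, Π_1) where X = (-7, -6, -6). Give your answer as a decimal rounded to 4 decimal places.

0.1429

n·X − d = (3)·(-7) + (-2)·(-6) + (-6)·(-6) − 26 = 1; |n| = √49.
Distance = |1| / √49 = 1/√49 ≈ 0.1429.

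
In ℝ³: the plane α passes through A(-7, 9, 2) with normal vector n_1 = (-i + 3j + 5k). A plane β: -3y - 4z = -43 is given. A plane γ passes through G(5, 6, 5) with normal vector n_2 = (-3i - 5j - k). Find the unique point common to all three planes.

α: n_1·r = n_1·A gives -x + 3y + 5z = 44.
γ: n_2·r = n_2·G gives -3x - 5y - z = -50.
Solving the 3×3 linear system -x + 3y + 5z = 44, -3y - 4z = -43, -3x - 5y - z = -50 (e.g. by elimination or Cramer's rule, determinant = 8) gives (6, 5, 7).

(6, 5, 7)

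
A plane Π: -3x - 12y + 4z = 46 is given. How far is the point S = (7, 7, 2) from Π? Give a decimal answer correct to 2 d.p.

11.00

n·S − d = (-3)·(7) + (-12)·(7) + (4)·(2) − 46 = -143; |n| = √169.
Distance = |-143| / √169 = 143/√169 ≈ 11.00.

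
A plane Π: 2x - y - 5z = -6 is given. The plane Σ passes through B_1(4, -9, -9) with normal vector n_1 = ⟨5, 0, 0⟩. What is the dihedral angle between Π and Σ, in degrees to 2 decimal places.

68.58

Σ: n_1·r = n_1·B_1 gives 5x = 20.
cos θ = |n₁·n₂| / (|n₁||n₂|) = |10| / (√30 · √25).
θ = arccos(0.36515) ≈ 68.58°.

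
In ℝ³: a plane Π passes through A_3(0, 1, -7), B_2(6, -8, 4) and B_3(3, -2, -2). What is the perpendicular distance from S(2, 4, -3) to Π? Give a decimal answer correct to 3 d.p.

1.373

A_3B_2 = (6, -9, 11), A_3B_3 = (3, -3, 5); a normal to Π is A_3B_2 × A_3B_3 = (-12, 3, 9).
Using A_3: Π has equation -12x + 3y + 9z = -60.
n·S − d = (-12)·(2) + (3)·(4) + (9)·(-3) − (-60) = 21; |n| = √234.
Distance = |21| / √234 = 21/√234 ≈ 1.373.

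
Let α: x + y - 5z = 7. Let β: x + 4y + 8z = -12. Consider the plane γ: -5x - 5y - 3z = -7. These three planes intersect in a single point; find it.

(4, -2, -1)

Solving the 3×3 linear system x + y - 5z = 7, x + 4y + 8z = -12, -5x - 5y - 3z = -7 (e.g. by elimination or Cramer's rule, determinant = -84) gives (4, -2, -1).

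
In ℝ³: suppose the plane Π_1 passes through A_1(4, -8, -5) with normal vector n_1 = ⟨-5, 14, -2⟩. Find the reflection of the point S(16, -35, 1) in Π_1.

(-4, 21, -7)

Π_1: n_1·r = n_1·A_1 gives -5x + 14y - 2z = -122.
λ = (n·S − d)/|n|² = (-572 − (-122))/225 = -2.
Reflection = S − 2λn = (16, -35, 1) − (-4)·(-5, 14, -2) = (-4, 21, -7).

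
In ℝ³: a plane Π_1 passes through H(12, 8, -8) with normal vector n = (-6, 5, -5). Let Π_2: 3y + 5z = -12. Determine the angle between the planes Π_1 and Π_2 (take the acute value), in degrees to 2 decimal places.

79.34

Π_1: n·r = n·H gives -6x + 5y - 5z = 8.
cos θ = |n₁·n₂| / (|n₁||n₂|) = |-10| / (√86 · √34).
θ = arccos(0.18493) ≈ 79.34°.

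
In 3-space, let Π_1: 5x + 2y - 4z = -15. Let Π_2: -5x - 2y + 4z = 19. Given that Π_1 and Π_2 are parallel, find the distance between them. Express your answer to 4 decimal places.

0.5963

Rescale Π_2 by 1/(-1): 5x + 2y - 4z = -19. Then distance = |-15 − (-19)| / √45 ≈ 0.5963.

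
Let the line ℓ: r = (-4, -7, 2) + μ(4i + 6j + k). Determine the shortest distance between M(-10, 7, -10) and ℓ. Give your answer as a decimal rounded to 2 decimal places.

18.24

Taking (-4, -7, 2) on ℓ with direction v = (4, 6, 1): w = M − (-4, -7, 2) = (-6, 14, -12), and w × v = (86, -42, -92).
Distance = |w × v| / |v| = √17624 / √53 ≈ 18.24.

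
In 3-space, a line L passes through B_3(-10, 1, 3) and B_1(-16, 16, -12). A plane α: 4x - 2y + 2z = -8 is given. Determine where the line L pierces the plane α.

(-8, -4, 8)

A direction vector for L is B_1 − B_3 = (-6, 15, -15).
Substitute r = (-10, 1, 3) + t(-6, 15, -15) into the plane: -36 + (-84)t = -8, so t = -1/3.
Intersection: (-10, 1, 3) + (-1/3)·(-6, 15, -15) = (-8, -4, 8).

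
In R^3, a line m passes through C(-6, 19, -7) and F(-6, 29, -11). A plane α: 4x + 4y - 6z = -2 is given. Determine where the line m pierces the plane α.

(-6, 4, -1)

A direction vector for m is F − C = (0, 10, -4).
Substitute r = (-6, 19, -7) + t(0, 10, -4) into the plane: 94 + 64t = -2, so t = -3/2.
Intersection: (-6, 19, -7) + (-3/2)·(0, 10, -4) = (-6, 4, -1).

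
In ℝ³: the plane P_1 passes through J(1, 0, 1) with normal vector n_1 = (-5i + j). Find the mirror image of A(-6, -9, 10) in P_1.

P_1: n_1·r = n_1·J gives -5x + y = -5.
λ = (n·A − d)/|n|² = (21 − (-5))/26 = 1.
Reflection = A − 2λn = (-6, -9, 10) − 2·(-5, 1, 0) = (4, -11, 10).

(4, -11, 10)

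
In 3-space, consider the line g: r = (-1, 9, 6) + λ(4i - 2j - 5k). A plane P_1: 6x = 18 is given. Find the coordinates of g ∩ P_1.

(3, 7, 1)

Substitute r = (-1, 9, 6) + t(4, -2, -5) into the plane: -6 + 24t = 18, so t = 1.
Intersection: (-1, 9, 6) + 1·(4, -2, -5) = (3, 7, 1).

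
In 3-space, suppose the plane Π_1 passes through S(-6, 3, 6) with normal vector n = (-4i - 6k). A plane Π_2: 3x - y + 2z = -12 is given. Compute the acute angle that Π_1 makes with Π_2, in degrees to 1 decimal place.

Π_1: n·r = n·S gives -4x - 6z = -12.
cos θ = |n₁·n₂| / (|n₁||n₂|) = |-24| / (√52 · √14).
θ = arccos(0.88950) ≈ 27.2°.

27.2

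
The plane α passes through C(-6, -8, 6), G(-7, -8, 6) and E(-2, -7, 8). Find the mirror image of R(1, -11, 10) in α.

(1, -3, 6)

CG = (-1, 0, 0), CE = (4, 1, 2); a normal to α is CG × CE = (0, 2, -1).
Using C: α has equation 2y - z = -22.
λ = (n·R − d)/|n|² = (-32 − (-22))/5 = -2.
Reflection = R − 2λn = (1, -11, 10) − (-4)·(0, 2, -1) = (1, -3, 6).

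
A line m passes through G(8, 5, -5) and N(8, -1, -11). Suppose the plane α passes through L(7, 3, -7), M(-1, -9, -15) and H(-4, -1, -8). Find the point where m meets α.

(8, 2, -8)

A direction vector for m is N − G = (0, -6, -6).
LM = (-8, -12, -8), LH = (-11, -4, -1); a normal to α is LM × LH = (-20, 80, -100).
Using L: α has equation -20x + 80y - 100z = 800.
Substitute r = (8, 5, -5) + t(0, -6, -6) into the plane: 740 + 120t = 800, so t = 1/2.
Intersection: (8, 5, -5) + (1/2)·(0, -6, -6) = (8, 2, -8).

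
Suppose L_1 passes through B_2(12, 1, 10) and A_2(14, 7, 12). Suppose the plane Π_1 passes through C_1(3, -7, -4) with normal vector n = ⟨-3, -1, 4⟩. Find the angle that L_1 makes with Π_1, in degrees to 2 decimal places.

6.79

A direction vector for L_1 is A_2 − B_2 = (2, 6, 2).
Π_1: n·r = n·C_1 gives -3x - y + 4z = -18.
sin θ = |n·v| / (|n||v|) = |-4| / (√26 · √44) = 0.11826.
θ ≈ 6.79°.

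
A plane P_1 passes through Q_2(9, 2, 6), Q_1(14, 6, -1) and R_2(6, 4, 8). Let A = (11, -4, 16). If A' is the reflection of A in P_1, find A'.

(3, -8, 8)

Q_2Q_1 = (5, 4, -7), Q_2R_2 = (-3, 2, 2); a normal to P_1 is Q_2Q_1 × Q_2R_2 = (22, 11, 22).
Using Q_2: P_1 has equation 22x + 11y + 22z = 352.
λ = (n·A − d)/|n|² = (550 − 352)/1089 = 2/11.
Reflection = A − 2λn = (11, -4, 16) − (4/11)·(22, 11, 22) = (3, -8, 8).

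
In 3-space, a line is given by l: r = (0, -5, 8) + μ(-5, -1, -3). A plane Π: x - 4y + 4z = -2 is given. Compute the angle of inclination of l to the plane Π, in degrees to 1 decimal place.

sin θ = |n·v| / (|n||v|) = |-13| / (√33 · √35) = 0.38252.
θ ≈ 22.5°.

22.5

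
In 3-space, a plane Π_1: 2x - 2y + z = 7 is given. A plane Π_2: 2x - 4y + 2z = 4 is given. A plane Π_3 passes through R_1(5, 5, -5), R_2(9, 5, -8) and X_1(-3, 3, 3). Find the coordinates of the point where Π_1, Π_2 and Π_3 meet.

(5, 1, -1)

R_1R_2 = (4, 0, -3), R_1X_1 = (-8, -2, 8); a normal to Π_3 is R_1R_2 × R_1X_1 = (-6, -8, -8).
Using R_1: Π_3 has equation -6x - 8y - 8z = -30.
Solving the 3×3 linear system 2x - 2y + z = 7, 2x - 4y + 2z = 4, -6x - 8y - 8z = -30 (e.g. by elimination or Cramer's rule, determinant = 48) gives (5, 1, -1).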